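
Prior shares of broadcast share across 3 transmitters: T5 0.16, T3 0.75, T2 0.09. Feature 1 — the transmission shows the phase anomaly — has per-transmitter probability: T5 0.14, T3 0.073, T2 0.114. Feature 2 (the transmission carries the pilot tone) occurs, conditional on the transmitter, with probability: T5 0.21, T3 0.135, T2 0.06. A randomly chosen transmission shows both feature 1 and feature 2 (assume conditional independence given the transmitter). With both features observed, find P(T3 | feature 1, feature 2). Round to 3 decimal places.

Prior × likelihood for each hypothesis:
  T5: 0.16 × 0.14 × 0.21 = 0.004704
  T3: 0.75 × 0.073 × 0.135 = 0.00739125
  T2: 0.09 × 0.114 × 0.06 = 0.0006156
Sum = 0.01271085.
P(T3 | evidence) = 0.00739125 / 0.01271085 ≈ 0.581.

0.581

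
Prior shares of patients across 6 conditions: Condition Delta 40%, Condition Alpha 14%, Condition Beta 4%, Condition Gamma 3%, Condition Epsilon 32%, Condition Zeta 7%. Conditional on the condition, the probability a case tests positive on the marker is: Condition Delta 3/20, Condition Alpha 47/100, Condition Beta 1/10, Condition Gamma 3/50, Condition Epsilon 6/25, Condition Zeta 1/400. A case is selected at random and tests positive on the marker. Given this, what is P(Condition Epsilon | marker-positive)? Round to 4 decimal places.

Unnormalized posteriors (prior × likelihood):
  Condition Delta: 0.4 × 0.15 = 0.06
  Condition Alpha: 0.14 × 0.47 = 0.0658
  Condition Beta: 0.04 × 0.1 = 0.004
  Condition Gamma: 0.03 × 0.06 = 0.0018
  Condition Epsilon: 0.32 × 0.24 = 0.0768
  Condition Zeta: 0.07 × 0.0025 = 0.000175
Sum = 0.208575.
P(Condition Epsilon | evidence) = 0.0768 / 0.208575 ≈ 0.3682.

0.3682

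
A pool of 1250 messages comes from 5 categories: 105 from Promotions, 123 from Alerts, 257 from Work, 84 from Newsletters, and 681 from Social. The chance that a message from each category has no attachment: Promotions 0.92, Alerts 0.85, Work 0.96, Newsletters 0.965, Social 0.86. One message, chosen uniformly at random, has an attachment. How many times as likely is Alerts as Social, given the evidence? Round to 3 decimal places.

Taking complements, P(attachment | each) = Promotions 0.08, Alerts 0.15, Work 0.04, Newsletters 0.035, Social 0.14.
Prior × likelihood for each hypothesis:
  Promotions: 0.084 × 0.08 = 0.00672
  Alerts: 0.0984 × 0.15 = 0.01476
  Work: 0.2056 × 0.04 = 0.008224
  Newsletters: 0.0672 × 0.035 = 0.002352
  Social: 0.5448 × 0.14 = 0.076272
Sum = 0.108328.
The ratio is 0.01476 / 0.076272 (the normalizer cancels) = 0.194.

0.194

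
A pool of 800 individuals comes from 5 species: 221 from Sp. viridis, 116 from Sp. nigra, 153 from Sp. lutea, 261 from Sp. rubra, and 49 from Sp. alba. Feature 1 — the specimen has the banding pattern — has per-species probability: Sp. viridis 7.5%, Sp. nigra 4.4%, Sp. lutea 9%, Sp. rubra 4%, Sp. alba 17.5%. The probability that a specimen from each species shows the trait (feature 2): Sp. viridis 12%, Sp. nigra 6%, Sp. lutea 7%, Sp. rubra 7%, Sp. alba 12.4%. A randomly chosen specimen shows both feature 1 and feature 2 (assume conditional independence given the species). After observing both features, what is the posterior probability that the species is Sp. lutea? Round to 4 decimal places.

0.1907

By Bayes' rule, posterior ∝ prior × likelihood:
  Sp. viridis: 0.27625 × 0.075 × 0.12 = 0.00248625
  Sp. nigra: 0.145 × 0.044 × 0.06 = 0.0003828
  Sp. lutea: 0.19125 × 0.09 × 0.07 = 0.001204875
  Sp. rubra: 0.32625 × 0.04 × 0.07 = 0.0009135
  Sp. alba: 0.06125 × 0.175 × 0.124 = 0.001329125
Sum = 0.00631655.
P(Sp. lutea | evidence) = 0.001204875 / 0.00631655 ≈ 0.1907.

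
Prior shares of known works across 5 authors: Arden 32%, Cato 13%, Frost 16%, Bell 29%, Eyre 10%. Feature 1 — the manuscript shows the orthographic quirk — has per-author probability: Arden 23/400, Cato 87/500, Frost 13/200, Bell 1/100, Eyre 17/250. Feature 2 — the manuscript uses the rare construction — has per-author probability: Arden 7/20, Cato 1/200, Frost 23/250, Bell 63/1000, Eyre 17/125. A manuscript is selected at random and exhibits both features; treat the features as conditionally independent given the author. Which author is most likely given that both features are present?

Arden

Prior × likelihood for each hypothesis:
  Arden: 0.32 × 0.0575 × 0.35 = 0.00644
  Cato: 0.13 × 0.174 × 0.005 = 0.0001131
  Frost: 0.16 × 0.065 × 0.092 = 0.0009568
  Bell: 0.29 × 0.01 × 0.063 = 0.0001827
  Eyre: 0.1 × 0.068 × 0.136 = 0.0009248
Total = 0.0086174.
Largest term belongs to Arden, so Arden is most probable.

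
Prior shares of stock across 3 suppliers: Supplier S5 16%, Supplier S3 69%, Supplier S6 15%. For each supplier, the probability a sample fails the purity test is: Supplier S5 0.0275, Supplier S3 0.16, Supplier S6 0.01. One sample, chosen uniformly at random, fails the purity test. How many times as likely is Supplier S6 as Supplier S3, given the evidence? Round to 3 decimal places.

0.014

Compute prior × likelihood for every hypothesis:
  Supplier S5: 0.16 × 0.0275 = 0.0044
  Supplier S3: 0.69 × 0.16 = 0.1104
  Supplier S6: 0.15 × 0.01 = 0.0015
Sum = 0.1163.
The ratio is 0.0015 / 0.1104 (the normalizer cancels) = 0.014.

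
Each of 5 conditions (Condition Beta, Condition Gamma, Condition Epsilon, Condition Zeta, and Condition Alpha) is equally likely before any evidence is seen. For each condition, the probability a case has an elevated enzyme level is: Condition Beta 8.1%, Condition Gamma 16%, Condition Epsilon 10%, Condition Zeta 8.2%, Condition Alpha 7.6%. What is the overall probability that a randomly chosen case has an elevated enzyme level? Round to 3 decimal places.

Since the prior is uniform, the posterior is proportional to the likelihood:
  Condition Beta: 0.081
  Condition Gamma: 0.16
  Condition Epsilon: 0.1
  Condition Zeta: 0.082
  Condition Alpha: 0.076
P(elevated) = (1/5) × (0.081 + 0.16 + 0.1 + 0.082 + 0.076) = 0.499/5 ≈ 0.100.

0.100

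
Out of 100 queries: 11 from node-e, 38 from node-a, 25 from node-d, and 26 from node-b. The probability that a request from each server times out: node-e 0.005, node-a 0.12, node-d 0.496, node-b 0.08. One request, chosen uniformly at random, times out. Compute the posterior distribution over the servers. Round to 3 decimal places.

node-e 0.003, node-a 0.239, node-d 0.649, node-b 0.109

Prior × likelihood for each hypothesis:
  node-e: 0.11 × 0.005 = 0.00055
  node-a: 0.38 × 0.12 = 0.0456
  node-d: 0.25 × 0.496 = 0.124
  node-b: 0.26 × 0.08 = 0.0208
Sum = 0.19095.
P(node-e | timeout) = 0.00055/0.19095 ≈ 0.003
P(node-a | timeout) = 0.0456/0.19095 ≈ 0.239
P(node-d | timeout) = 0.124/0.19095 ≈ 0.649
P(node-b | timeout) = 0.0208/0.19095 ≈ 0.109
(Check: 0.003+0.239+0.649+0.109 = 1.000.)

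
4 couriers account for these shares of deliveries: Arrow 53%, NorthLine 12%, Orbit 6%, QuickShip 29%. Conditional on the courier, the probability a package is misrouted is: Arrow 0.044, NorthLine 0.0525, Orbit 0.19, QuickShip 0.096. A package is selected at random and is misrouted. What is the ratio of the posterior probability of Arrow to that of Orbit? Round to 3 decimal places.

2.046

Unnormalized posteriors (prior × likelihood):
  Arrow: 0.53 × 0.044 = 0.02332
  NorthLine: 0.12 × 0.0525 = 0.0063
  Orbit: 0.06 × 0.19 = 0.0114
  QuickShip: 0.29 × 0.096 = 0.02784
Sum = 0.06886.
The ratio is 0.02332 / 0.0114 (the normalizer cancels) = 2.046.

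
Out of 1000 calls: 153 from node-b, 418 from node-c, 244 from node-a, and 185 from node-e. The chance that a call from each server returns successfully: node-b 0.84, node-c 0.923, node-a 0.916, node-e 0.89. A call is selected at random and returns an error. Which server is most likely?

Taking complements, P(error | each) = node-b 0.16, node-c 0.077, node-a 0.084, node-e 0.11.
Compute prior × likelihood for every hypothesis:
  node-b: 0.153 × 0.16 = 0.02448
  node-c: 0.418 × 0.077 = 0.032186
  node-a: 0.244 × 0.084 = 0.020496
  node-e: 0.185 × 0.11 = 0.02035
Normalizing constant = 0.097512.
Largest term belongs to node-c, so node-c is most probable.

node-c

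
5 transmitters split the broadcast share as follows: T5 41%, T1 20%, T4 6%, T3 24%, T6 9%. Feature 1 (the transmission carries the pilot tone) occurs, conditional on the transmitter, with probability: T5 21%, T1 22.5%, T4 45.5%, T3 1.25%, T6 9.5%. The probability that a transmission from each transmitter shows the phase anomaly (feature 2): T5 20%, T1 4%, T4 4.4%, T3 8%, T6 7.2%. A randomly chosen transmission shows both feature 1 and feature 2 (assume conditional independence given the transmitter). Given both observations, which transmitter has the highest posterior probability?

T5

By Bayes' rule, posterior ∝ prior × likelihood:
  T5: 0.41 × 0.21 × 0.2 = 0.01722
  T1: 0.2 × 0.225 × 0.04 = 0.0018
  T4: 0.06 × 0.455 × 0.044 = 0.0012012
  T3: 0.24 × 0.0125 × 0.08 = 0.00024
  T6: 0.09 × 0.095 × 0.072 = 0.0006156
Sum = 0.0210768.
Largest term belongs to T5, so T5 is most probable.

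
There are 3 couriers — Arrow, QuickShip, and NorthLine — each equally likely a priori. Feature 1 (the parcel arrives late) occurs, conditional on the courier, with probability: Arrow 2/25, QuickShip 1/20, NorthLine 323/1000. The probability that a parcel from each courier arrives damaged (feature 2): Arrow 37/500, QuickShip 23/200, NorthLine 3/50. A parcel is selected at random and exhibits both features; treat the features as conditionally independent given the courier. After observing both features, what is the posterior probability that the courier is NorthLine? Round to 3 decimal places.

With a uniform prior (1/3 each), posterior ∝ likelihood:
  Arrow: 0.08 × 0.074 = 0.00592
  QuickShip: 0.05 × 0.115 = 0.00575
  NorthLine: 0.323 × 0.06 = 0.01938
Total = 0.03105.
P(NorthLine | evidence) = 0.01938 / 0.03105 ≈ 0.624.

0.624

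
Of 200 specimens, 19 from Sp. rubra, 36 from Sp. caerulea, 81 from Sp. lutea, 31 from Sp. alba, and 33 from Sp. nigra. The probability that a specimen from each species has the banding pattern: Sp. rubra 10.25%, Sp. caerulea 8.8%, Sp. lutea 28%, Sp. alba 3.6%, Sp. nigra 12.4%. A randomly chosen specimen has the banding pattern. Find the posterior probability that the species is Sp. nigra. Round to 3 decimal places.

0.124

Unnormalized posteriors (prior × likelihood):
  Sp. rubra: 0.095 × 0.1025 = 0.0097375
  Sp. caerulea: 0.18 × 0.088 = 0.01584
  Sp. lutea: 0.405 × 0.28 = 0.1134
  Sp. alba: 0.155 × 0.036 = 0.00558
  Sp. nigra: 0.165 × 0.124 = 0.02046
Sum = 0.1650175.
P(Sp. nigra | evidence) = 0.02046 / 0.1650175 ≈ 0.124.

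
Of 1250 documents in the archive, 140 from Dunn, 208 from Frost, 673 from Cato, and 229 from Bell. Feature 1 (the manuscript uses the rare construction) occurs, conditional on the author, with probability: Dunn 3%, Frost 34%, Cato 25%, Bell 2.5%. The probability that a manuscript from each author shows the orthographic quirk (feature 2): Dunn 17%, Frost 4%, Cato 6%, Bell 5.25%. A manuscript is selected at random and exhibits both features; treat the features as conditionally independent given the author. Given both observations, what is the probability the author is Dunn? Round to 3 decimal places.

Unnormalized posteriors (prior × likelihood):
  Dunn: 0.112 × 0.03 × 0.17 = 0.0005712
  Frost: 0.1664 × 0.34 × 0.04 = 0.00226304
  Cato: 0.5384 × 0.25 × 0.06 = 0.008076
  Bell: 0.1832 × 0.025 × 0.0525 = 0.00024045
Sum = 0.01115069.
P(Dunn | evidence) = 0.0005712 / 0.01115069 ≈ 0.051.

0.051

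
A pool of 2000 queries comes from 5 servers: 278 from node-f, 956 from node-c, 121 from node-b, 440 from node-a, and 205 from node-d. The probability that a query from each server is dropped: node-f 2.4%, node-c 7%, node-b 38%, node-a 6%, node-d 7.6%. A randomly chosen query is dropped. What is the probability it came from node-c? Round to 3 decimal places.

0.414

Prior × likelihood for each hypothesis:
  node-f: 0.139 × 0.024 = 0.003336
  node-c: 0.478 × 0.07 = 0.03346
  node-b: 0.0605 × 0.38 = 0.02299
  node-a: 0.22 × 0.06 = 0.0132
  node-d: 0.1025 × 0.076 = 0.00779
Normalizing constant = 0.080776.
P(node-c | evidence) = 0.03346 / 0.080776 ≈ 0.414.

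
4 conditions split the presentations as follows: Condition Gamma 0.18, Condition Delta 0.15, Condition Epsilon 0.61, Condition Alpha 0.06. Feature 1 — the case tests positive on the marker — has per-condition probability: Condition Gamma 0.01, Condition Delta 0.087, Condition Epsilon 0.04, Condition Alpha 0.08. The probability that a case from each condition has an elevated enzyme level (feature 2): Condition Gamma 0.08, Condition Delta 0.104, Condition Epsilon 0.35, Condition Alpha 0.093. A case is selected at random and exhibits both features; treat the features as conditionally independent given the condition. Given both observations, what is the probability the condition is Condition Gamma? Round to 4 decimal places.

Unnormalized posteriors (prior × likelihood):
  Condition Gamma: 0.18 × 0.01 × 0.08 = 0.000144
  Condition Delta: 0.15 × 0.087 × 0.104 = 0.0013572
  Condition Epsilon: 0.61 × 0.04 × 0.35 = 0.00854
  Condition Alpha: 0.06 × 0.08 × 0.093 = 0.0004464
Normalizing constant = 0.0104876.
P(Condition Gamma | evidence) = 0.000144 / 0.0104876 ≈ 0.0137.

0.0137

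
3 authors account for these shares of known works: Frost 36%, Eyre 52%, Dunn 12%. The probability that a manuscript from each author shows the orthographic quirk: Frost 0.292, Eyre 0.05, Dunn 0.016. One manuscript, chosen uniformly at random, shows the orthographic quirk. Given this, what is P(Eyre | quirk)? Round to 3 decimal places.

0.195

Prior × likelihood for each hypothesis:
  Frost: 0.36 × 0.292 = 0.10512
  Eyre: 0.52 × 0.05 = 0.026
  Dunn: 0.12 × 0.016 = 0.00192
Sum = 0.13304.
P(Eyre | evidence) = 0.026 / 0.13304 ≈ 0.195.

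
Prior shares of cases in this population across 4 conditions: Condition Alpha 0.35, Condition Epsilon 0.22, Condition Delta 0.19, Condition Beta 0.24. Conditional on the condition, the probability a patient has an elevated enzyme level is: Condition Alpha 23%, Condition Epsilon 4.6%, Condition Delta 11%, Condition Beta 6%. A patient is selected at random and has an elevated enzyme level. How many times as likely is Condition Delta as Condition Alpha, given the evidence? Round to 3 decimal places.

Compute prior × likelihood for every hypothesis:
  Condition Alpha: 0.35 × 0.23 = 0.0805
  Condition Epsilon: 0.22 × 0.046 = 0.01012
  Condition Delta: 0.19 × 0.11 = 0.0209
  Condition Beta: 0.24 × 0.06 = 0.0144
Total = 0.12592.
The ratio is 0.0209 / 0.0805 (the normalizer cancels) = 0.260.

0.260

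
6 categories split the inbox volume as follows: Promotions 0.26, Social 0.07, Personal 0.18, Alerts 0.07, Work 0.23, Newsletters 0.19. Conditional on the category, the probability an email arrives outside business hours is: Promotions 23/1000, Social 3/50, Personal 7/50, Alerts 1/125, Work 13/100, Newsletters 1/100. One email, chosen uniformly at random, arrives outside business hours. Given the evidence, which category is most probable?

By Bayes' rule, posterior ∝ prior × likelihood:
  Promotions: 0.26 × 0.023 = 0.00598
  Social: 0.07 × 0.06 = 0.0042
  Personal: 0.18 × 0.14 = 0.0252
  Alerts: 0.07 × 0.008 = 0.00056
  Work: 0.23 × 0.13 = 0.0299
  Newsletters: 0.19 × 0.01 = 0.0019
Normalizing constant = 0.06774.
Largest term belongs to Work, so Work is most probable.

Work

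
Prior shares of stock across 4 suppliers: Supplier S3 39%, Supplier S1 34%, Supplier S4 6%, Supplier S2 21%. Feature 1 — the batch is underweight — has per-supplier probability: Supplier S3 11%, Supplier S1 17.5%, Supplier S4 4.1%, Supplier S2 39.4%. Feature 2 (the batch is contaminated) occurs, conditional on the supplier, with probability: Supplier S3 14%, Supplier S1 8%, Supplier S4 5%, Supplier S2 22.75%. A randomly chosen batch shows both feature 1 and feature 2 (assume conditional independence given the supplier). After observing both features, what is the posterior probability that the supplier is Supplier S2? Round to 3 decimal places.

0.634

Compute prior × likelihood for every hypothesis:
  Supplier S3: 0.39 × 0.11 × 0.14 = 0.006006
  Supplier S1: 0.34 × 0.175 × 0.08 = 0.00476
  Supplier S4: 0.06 × 0.041 × 0.05 = 0.000123
  Supplier S2: 0.21 × 0.394 × 0.2275 = 0.01882335
Sum = 0.02971235.
P(Supplier S2 | evidence) = 0.01882335 / 0.02971235 ≈ 0.634.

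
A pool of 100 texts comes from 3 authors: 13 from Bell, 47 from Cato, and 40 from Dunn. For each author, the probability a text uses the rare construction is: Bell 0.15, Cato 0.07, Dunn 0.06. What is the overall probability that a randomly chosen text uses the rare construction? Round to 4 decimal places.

0.0764

Compute prior × likelihood for every hypothesis:
  Bell: 0.13 × 0.15 = 0.0195
  Cato: 0.47 × 0.07 = 0.0329
  Dunn: 0.4 × 0.06 = 0.024
P(rare-form) = 0.0195 + 0.0329 + 0.024 = 0.0764 → 0.0764.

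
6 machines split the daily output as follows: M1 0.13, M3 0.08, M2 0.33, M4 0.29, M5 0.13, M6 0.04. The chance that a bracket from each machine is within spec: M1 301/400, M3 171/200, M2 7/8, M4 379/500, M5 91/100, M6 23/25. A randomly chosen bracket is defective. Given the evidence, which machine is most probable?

Taking complements, P(defective | each) = M1 0.2475, M3 0.145, M2 0.125, M4 0.242, M5 0.09, M6 0.08.
Prior × likelihood for each hypothesis:
  M1: 0.13 × 0.2475 = 0.032175
  M3: 0.08 × 0.145 = 0.0116
  M2: 0.33 × 0.125 = 0.04125
  M4: 0.29 × 0.242 = 0.07018
  M5: 0.13 × 0.09 = 0.0117
  M6: 0.04 × 0.08 = 0.0032
Total = 0.170105.
Largest term belongs to M4, so M4 is most probable.

M4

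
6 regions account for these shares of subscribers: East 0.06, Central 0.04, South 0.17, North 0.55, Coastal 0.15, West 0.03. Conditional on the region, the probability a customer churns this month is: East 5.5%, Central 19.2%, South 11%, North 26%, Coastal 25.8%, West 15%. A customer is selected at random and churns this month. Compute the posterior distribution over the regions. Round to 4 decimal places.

East 0.0153, Central 0.0356, South 0.0866, North 0.6624, Coastal 0.1793, West 0.0208

Unnormalized posteriors (prior × likelihood):
  East: 0.06 × 0.055 = 0.0033
  Central: 0.04 × 0.192 = 0.00768
  South: 0.17 × 0.11 = 0.0187
  North: 0.55 × 0.26 = 0.143
  Coastal: 0.15 × 0.258 = 0.0387
  West: 0.03 × 0.15 = 0.0045
Normalizing constant = 0.21588.
P(East | churn) = 0.0033/0.21588 ≈ 0.0153
P(Central | churn) = 0.00768/0.21588 ≈ 0.0356
P(South | churn) = 0.0187/0.21588 ≈ 0.0866
P(North | churn) = 0.143/0.21588 ≈ 0.6624
P(Coastal | churn) = 0.0387/0.21588 ≈ 0.1793
P(West | churn) = 0.0045/0.21588 ≈ 0.0208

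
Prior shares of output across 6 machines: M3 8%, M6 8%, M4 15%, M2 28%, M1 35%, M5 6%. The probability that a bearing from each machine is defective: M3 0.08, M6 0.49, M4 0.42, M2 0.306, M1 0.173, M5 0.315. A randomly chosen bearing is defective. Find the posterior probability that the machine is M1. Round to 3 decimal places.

0.221

Compute prior × likelihood for every hypothesis:
  M3: 0.08 × 0.08 = 0.0064
  M6: 0.08 × 0.49 = 0.0392
  M4: 0.15 × 0.42 = 0.063
  M2: 0.28 × 0.306 = 0.08568
  M1: 0.35 × 0.173 = 0.06055
  M5: 0.06 × 0.315 = 0.0189
Sum = 0.27373.
P(M1 | evidence) = 0.06055 / 0.27373 ≈ 0.221.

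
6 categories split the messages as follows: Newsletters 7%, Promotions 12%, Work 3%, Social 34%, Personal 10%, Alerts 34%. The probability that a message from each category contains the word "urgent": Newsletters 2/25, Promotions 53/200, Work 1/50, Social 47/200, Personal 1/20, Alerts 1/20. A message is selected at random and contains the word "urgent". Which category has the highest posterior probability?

Compute prior × likelihood for every hypothesis:
  Newsletters: 0.07 × 0.08 = 0.0056
  Promotions: 0.12 × 0.265 = 0.0318
  Work: 0.03 × 0.02 = 0.0006
  Social: 0.34 × 0.235 = 0.0799
  Personal: 0.1 × 0.05 = 0.005
  Alerts: 0.34 × 0.05 = 0.017
Total = 0.1399.
Largest term belongs to Social, so Social is most probable.

Social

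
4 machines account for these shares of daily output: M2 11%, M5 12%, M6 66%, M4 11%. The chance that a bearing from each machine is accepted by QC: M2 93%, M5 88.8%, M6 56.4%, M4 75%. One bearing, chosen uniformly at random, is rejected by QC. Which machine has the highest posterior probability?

M6

Taking complements, P(rejected | each) = M2 0.07, M5 0.112, M6 0.436, M4 0.25.
Prior × likelihood for each hypothesis:
  M2: 0.11 × 0.07 = 0.0077
  M5: 0.12 × 0.112 = 0.01344
  M6: 0.66 × 0.436 = 0.28776
  M4: 0.11 × 0.25 = 0.0275
Normalizing constant = 0.3364.
Largest term belongs to M6, so M6 is most probable.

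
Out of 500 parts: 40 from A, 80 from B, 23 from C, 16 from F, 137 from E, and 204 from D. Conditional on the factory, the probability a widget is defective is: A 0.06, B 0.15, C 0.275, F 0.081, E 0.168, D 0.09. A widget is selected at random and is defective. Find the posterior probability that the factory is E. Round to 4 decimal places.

By Bayes' rule, posterior ∝ prior × likelihood:
  A: 0.08 × 0.06 = 0.0048
  B: 0.16 × 0.15 = 0.024
  C: 0.046 × 0.275 = 0.01265
  F: 0.032 × 0.081 = 0.002592
  E: 0.274 × 0.168 = 0.046032
  D: 0.408 × 0.09 = 0.03672
Total = 0.126794.
P(E | evidence) = 0.046032 / 0.126794 ≈ 0.3630.

0.3630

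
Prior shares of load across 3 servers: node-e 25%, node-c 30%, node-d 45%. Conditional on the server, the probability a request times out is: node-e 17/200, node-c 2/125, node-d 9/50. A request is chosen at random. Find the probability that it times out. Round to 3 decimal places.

0.107

By Bayes' rule, posterior ∝ prior × likelihood:
  node-e: 0.25 × 0.085 = 0.02125
  node-c: 0.3 × 0.016 = 0.0048
  node-d: 0.45 × 0.18 = 0.081
P(timeout) = 0.02125 + 0.0048 + 0.081 = 0.10705 → 0.107.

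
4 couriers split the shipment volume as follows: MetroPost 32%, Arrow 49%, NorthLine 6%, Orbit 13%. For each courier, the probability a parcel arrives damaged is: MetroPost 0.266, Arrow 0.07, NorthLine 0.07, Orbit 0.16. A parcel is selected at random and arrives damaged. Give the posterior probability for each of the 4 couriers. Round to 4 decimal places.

MetroPost 0.5894, Arrow 0.2375, NorthLine 0.0291, Orbit 0.1440

By Bayes' rule, posterior ∝ prior × likelihood:
  MetroPost: 0.32 × 0.266 = 0.08512
  Arrow: 0.49 × 0.07 = 0.0343
  NorthLine: 0.06 × 0.07 = 0.0042
  Orbit: 0.13 × 0.16 = 0.0208
Total = 0.14442.
P(MetroPost | damaged) = 0.08512/0.14442 ≈ 0.5894
P(Arrow | damaged) = 0.0343/0.14442 ≈ 0.2375
P(NorthLine | damaged) = 0.0042/0.14442 ≈ 0.0291
P(Orbit | damaged) = 0.0208/0.14442 ≈ 0.1440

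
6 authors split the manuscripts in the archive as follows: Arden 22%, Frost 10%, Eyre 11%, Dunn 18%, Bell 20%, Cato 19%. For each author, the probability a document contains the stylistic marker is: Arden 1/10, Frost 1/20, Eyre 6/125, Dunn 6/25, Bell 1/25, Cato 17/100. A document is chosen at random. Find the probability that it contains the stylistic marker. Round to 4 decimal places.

Prior × likelihood for each hypothesis:
  Arden: 0.22 × 0.1 = 0.022
  Frost: 0.1 × 0.05 = 0.005
  Eyre: 0.11 × 0.048 = 0.00528
  Dunn: 0.18 × 0.24 = 0.0432
  Bell: 0.2 × 0.04 = 0.008
  Cato: 0.19 × 0.17 = 0.0323
P(marker) = 0.022 + 0.005 + 0.00528 + 0.0432 + 0.008 + 0.0323 = 0.11578 → 0.1158.

0.1158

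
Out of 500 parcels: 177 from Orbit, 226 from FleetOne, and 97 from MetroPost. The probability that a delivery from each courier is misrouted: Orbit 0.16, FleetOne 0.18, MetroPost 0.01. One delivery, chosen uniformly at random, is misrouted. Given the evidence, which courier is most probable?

FleetOne

Unnormalized posteriors (prior × likelihood):
  Orbit: 0.354 × 0.16 = 0.05664
  FleetOne: 0.452 × 0.18 = 0.08136
  MetroPost: 0.194 × 0.01 = 0.00194
Total = 0.13994.
Largest term belongs to FleetOne, so FleetOne is most probable.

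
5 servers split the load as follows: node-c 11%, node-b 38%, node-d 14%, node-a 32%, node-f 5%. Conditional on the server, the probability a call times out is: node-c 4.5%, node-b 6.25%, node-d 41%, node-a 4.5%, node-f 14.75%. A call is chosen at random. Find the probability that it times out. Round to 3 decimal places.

0.108

By Bayes' rule, posterior ∝ prior × likelihood:
  node-c: 0.11 × 0.045 = 0.00495
  node-b: 0.38 × 0.0625 = 0.02375
  node-d: 0.14 × 0.41 = 0.0574
  node-a: 0.32 × 0.045 = 0.0144
  node-f: 0.05 × 0.1475 = 0.007375
P(timeout) = 0.00495 + 0.02375 + 0.0574 + 0.0144 + 0.007375 = 0.107875 → 0.108.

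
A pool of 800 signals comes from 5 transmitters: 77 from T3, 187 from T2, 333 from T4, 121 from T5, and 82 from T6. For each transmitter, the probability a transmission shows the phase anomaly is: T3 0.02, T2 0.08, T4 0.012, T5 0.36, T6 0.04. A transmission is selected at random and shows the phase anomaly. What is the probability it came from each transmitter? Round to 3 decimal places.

T3 0.023, T2 0.222, T4 0.059, T5 0.647, T6 0.049

By Bayes' rule, posterior ∝ prior × likelihood:
  T3: 0.09625 × 0.02 = 0.001925
  T2: 0.23375 × 0.08 = 0.0187
  T4: 0.41625 × 0.012 = 0.004995
  T5: 0.15125 × 0.36 = 0.05445
  T6: 0.1025 × 0.04 = 0.0041
Normalizing constant = 0.08417.
P(T3 | anomaly) = 0.001925/0.08417 ≈ 0.023
P(T2 | anomaly) = 0.0187/0.08417 ≈ 0.222
P(T4 | anomaly) = 0.004995/0.08417 ≈ 0.059
P(T5 | anomaly) = 0.05445/0.08417 ≈ 0.647
P(T6 | anomaly) = 0.0041/0.08417 ≈ 0.049
(Check: 0.023+0.222+0.059+0.647+0.049 = 1.000.)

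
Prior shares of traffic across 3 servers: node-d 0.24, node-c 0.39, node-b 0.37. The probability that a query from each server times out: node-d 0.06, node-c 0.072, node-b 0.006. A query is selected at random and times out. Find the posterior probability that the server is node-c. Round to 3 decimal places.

0.628

By Bayes' rule, posterior ∝ prior × likelihood:
  node-d: 0.24 × 0.06 = 0.0144
  node-c: 0.39 × 0.072 = 0.02808
  node-b: 0.37 × 0.006 = 0.00222
Total = 0.0447.
P(node-c | evidence) = 0.02808 / 0.0447 ≈ 0.628.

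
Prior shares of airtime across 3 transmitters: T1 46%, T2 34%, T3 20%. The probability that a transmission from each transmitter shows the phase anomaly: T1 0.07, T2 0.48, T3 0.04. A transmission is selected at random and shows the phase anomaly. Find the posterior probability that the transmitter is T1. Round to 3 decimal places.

By Bayes' rule, posterior ∝ prior × likelihood:
  T1: 0.46 × 0.07 = 0.0322
  T2: 0.34 × 0.48 = 0.1632
  T3: 0.2 × 0.04 = 0.008
Total = 0.2034.
P(T1 | evidence) = 0.0322 / 0.2034 ≈ 0.158.

0.158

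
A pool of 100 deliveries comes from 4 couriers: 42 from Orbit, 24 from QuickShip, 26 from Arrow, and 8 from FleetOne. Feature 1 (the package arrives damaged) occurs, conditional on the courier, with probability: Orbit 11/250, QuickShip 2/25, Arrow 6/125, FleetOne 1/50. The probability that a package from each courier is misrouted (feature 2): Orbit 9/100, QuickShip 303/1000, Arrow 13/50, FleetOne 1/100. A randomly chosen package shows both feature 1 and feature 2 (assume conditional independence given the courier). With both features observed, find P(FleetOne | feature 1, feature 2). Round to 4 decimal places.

By Bayes' rule, posterior ∝ prior × likelihood:
  Orbit: 0.42 × 0.044 × 0.09 = 0.0016632
  QuickShip: 0.24 × 0.08 × 0.303 = 0.0058176
  Arrow: 0.26 × 0.048 × 0.26 = 0.0032448
  FleetOne: 0.08 × 0.02 × 0.01 = 0.000016
Normalizing constant = 0.0107416.
P(FleetOne | evidence) = 0.000016 / 0.0107416 ≈ 0.0015.

0.0015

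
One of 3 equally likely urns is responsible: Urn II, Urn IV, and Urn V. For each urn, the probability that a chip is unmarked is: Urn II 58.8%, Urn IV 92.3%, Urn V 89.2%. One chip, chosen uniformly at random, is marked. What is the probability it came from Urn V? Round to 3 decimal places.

0.181

Taking complements, P(marked | each) = Urn II 0.412, Urn IV 0.077, Urn V 0.108.
Since the prior is uniform, the posterior is proportional to the likelihood:
  Urn II: 0.412
  Urn IV: 0.077
  Urn V: 0.108
Total = 0.597.
P(Urn V | evidence) = 0.108 / 0.597 ≈ 0.181.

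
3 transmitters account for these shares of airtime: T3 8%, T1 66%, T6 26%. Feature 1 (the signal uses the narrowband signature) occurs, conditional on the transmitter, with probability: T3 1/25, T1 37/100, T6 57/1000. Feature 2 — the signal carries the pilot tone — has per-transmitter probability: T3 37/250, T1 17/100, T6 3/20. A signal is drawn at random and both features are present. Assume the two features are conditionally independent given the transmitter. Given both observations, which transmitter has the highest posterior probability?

Prior × likelihood for each hypothesis:
  T3: 0.08 × 0.04 × 0.148 = 0.0004736
  T1: 0.66 × 0.37 × 0.17 = 0.041514
  T6: 0.26 × 0.057 × 0.15 = 0.002223
Total = 0.0442106.
Largest term belongs to T1, so T1 is most probable.

T1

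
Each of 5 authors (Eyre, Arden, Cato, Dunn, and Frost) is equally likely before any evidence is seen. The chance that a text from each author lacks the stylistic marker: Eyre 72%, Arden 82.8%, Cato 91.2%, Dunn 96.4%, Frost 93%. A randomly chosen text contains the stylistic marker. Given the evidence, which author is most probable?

Taking complements, P(marker | each) = Eyre 0.28, Arden 0.172, Cato 0.088, Dunn 0.036, Frost 0.07.
With a uniform prior (1/5 each), posterior ∝ likelihood:
  Eyre: 0.28
  Arden: 0.172
  Cato: 0.088
  Dunn: 0.036
  Frost: 0.07
Sum = 0.646.
Largest term belongs to Eyre, so Eyre is most probable.

Eyre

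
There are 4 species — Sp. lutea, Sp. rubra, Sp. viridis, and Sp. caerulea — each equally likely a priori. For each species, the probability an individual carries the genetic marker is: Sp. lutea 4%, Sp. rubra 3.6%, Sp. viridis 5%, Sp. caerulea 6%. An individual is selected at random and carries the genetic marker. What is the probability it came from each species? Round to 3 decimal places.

Since the prior is uniform, the posterior is proportional to the likelihood:
  Sp. lutea: 0.04
  Sp. rubra: 0.036
  Sp. viridis: 0.05
  Sp. caerulea: 0.06
Total = 0.186.
P(Sp. lutea | marker) = 0.04/0.186 ≈ 0.215
P(Sp. rubra | marker) = 0.036/0.186 ≈ 0.194
P(Sp. viridis | marker) = 0.05/0.186 ≈ 0.269
P(Sp. caerulea | marker) = 0.06/0.186 ≈ 0.323

Sp. lutea 0.215, Sp. rubra 0.194, Sp. viridis 0.269, Sp. caerulea 0.323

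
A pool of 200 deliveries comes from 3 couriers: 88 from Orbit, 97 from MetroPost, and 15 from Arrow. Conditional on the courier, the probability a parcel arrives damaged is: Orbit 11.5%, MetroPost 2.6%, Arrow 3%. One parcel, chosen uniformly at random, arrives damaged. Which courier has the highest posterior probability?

Orbit

Prior × likelihood for each hypothesis:
  Orbit: 0.44 × 0.115 = 0.0506
  MetroPost: 0.485 × 0.026 = 0.01261
  Arrow: 0.075 × 0.03 = 0.00225
Total = 0.06546.
Largest term belongs to Orbit, so Orbit is most probable.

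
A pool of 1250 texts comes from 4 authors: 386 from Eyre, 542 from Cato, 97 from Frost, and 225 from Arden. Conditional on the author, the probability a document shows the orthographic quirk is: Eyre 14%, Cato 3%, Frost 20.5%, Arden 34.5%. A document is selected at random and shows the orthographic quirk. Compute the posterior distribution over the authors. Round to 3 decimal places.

Eyre 0.322, Cato 0.097, Frost 0.118, Arden 0.463

Unnormalized posteriors (prior × likelihood):
  Eyre: 0.3088 × 0.14 = 0.043232
  Cato: 0.4336 × 0.03 = 0.013008
  Frost: 0.0776 × 0.205 = 0.015908
  Arden: 0.18 × 0.345 = 0.0621
Normalizing constant = 0.134248.
P(Eyre | quirk) = 0.043232/0.134248 ≈ 0.322
P(Cato | quirk) = 0.013008/0.134248 ≈ 0.097
P(Frost | quirk) = 0.015908/0.134248 ≈ 0.118
P(Arden | quirk) = 0.0621/0.134248 ≈ 0.463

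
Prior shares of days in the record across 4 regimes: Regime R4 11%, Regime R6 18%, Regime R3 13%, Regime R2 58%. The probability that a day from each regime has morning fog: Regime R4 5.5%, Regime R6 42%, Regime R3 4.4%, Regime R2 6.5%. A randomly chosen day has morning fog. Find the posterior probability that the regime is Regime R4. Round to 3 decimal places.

Compute prior × likelihood for every hypothesis:
  Regime R4: 0.11 × 0.055 = 0.00605
  Regime R6: 0.18 × 0.42 = 0.0756
  Regime R3: 0.13 × 0.044 = 0.00572
  Regime R2: 0.58 × 0.065 = 0.0377
Sum = 0.12507.
P(Regime R4 | evidence) = 0.00605 / 0.12507 ≈ 0.048.

0.048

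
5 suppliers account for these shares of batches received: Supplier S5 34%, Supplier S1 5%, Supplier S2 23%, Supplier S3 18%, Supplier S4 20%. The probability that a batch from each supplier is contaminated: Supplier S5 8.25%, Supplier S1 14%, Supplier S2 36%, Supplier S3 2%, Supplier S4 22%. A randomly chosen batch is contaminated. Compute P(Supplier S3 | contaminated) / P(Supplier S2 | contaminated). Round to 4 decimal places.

0.0435

Unnormalized posteriors (prior × likelihood):
  Supplier S5: 0.34 × 0.0825 = 0.02805
  Supplier S1: 0.05 × 0.14 = 0.007
  Supplier S2: 0.23 × 0.36 = 0.0828
  Supplier S3: 0.18 × 0.02 = 0.0036
  Supplier S4: 0.2 × 0.22 = 0.044
Normalizing constant = 0.16545.
The ratio is 0.0036 / 0.0828 (the normalizer cancels) = 0.0435.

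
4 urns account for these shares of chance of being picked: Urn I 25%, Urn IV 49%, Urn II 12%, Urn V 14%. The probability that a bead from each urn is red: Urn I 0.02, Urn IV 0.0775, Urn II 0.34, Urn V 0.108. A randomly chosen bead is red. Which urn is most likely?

Urn II

Unnormalized posteriors (prior × likelihood):
  Urn I: 0.25 × 0.02 = 0.005
  Urn IV: 0.49 × 0.0775 = 0.037975
  Urn II: 0.12 × 0.34 = 0.0408
  Urn V: 0.14 × 0.108 = 0.01512
Sum = 0.098895.
Largest term belongs to Urn II, so Urn II is most probable.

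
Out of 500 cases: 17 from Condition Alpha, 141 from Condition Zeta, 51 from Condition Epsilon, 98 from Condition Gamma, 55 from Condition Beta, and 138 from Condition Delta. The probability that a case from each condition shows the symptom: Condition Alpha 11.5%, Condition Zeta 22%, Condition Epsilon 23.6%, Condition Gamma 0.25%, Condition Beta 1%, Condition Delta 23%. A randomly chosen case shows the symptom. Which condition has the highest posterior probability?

Condition Delta

Unnormalized posteriors (prior × likelihood):
  Condition Alpha: 0.034 × 0.115 = 0.00391
  Condition Zeta: 0.282 × 0.22 = 0.06204
  Condition Epsilon: 0.102 × 0.236 = 0.024072
  Condition Gamma: 0.196 × 0.0025 = 0.00049
  Condition Beta: 0.11 × 0.01 = 0.0011
  Condition Delta: 0.276 × 0.23 = 0.06348
Total = 0.155092.
Largest term belongs to Condition Delta, so Condition Delta is most probable.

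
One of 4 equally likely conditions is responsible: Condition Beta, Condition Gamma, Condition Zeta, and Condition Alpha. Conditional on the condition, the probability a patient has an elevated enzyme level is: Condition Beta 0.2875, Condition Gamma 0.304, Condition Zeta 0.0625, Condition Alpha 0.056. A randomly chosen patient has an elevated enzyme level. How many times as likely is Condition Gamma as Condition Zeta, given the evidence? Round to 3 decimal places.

4.864

Since the prior is uniform, the posterior is proportional to the likelihood:
  Condition Beta: 0.2875
  Condition Gamma: 0.304
  Condition Zeta: 0.0625
  Condition Alpha: 0.056
Normalizing constant = 0.71.
The ratio is 0.304 / 0.0625 (the normalizer cancels) = 4.864.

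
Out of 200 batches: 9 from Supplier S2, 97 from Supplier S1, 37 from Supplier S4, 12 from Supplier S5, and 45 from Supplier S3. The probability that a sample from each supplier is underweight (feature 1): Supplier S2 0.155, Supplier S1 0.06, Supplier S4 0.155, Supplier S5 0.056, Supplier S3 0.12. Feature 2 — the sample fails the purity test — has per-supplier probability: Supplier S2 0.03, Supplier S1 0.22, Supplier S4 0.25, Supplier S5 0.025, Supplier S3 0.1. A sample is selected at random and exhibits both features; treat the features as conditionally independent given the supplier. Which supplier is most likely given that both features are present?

Prior × likelihood for each hypothesis:
  Supplier S2: 0.045 × 0.155 × 0.03 = 0.00020925
  Supplier S1: 0.485 × 0.06 × 0.22 = 0.006402
  Supplier S4: 0.185 × 0.155 × 0.25 = 0.00716875
  Supplier S5: 0.06 × 0.056 × 0.025 = 0.000084
  Supplier S3: 0.225 × 0.12 × 0.1 = 0.0027
Normalizing constant = 0.016564.
Largest term belongs to Supplier S4, so Supplier S4 is most probable.

Supplier S4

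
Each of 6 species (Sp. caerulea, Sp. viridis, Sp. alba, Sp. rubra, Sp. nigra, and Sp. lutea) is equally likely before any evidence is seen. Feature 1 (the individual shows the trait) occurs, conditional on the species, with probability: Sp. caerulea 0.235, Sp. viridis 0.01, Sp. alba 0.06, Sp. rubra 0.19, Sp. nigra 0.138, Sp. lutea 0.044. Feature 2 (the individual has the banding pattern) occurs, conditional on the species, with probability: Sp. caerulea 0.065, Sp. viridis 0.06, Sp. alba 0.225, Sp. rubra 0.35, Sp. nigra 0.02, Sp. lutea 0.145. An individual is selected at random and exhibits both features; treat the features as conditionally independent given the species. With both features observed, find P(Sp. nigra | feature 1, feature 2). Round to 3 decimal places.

Since the prior is uniform, the posterior is proportional to the likelihood:
  Sp. caerulea: 0.235 × 0.065 = 0.015275
  Sp. viridis: 0.01 × 0.06 = 0.0006
  Sp. alba: 0.06 × 0.225 = 0.0135
  Sp. rubra: 0.19 × 0.35 = 0.0665
  Sp. nigra: 0.138 × 0.02 = 0.00276
  Sp. lutea: 0.044 × 0.145 = 0.00638
Normalizing constant = 0.105015.
P(Sp. nigra | evidence) = 0.00276 / 0.105015 ≈ 0.026.

0.026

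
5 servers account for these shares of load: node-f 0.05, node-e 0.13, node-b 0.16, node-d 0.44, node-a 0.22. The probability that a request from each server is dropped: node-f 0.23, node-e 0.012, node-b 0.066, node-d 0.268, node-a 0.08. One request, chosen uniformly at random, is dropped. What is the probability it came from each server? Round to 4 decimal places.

Prior × likelihood for each hypothesis:
  node-f: 0.05 × 0.23 = 0.0115
  node-e: 0.13 × 0.012 = 0.00156
  node-b: 0.16 × 0.066 = 0.01056
  node-d: 0.44 × 0.268 = 0.11792
  node-a: 0.22 × 0.08 = 0.0176
Total = 0.15914.
P(node-f | dropped) = 0.0115/0.15914 ≈ 0.0723
P(node-e | dropped) = 0.00156/0.15914 ≈ 0.0098
P(node-b | dropped) = 0.01056/0.15914 ≈ 0.0664
P(node-d | dropped) = 0.11792/0.15914 ≈ 0.7410
P(node-a | dropped) = 0.0176/0.15914 ≈ 0.1106
(Check: 0.0723+0.0098+0.0664+0.7410+0.1106 = 1.0001.)

node-f 0.0723, node-e 0.0098, node-b 0.0664, node-d 0.7410, node-a 0.1106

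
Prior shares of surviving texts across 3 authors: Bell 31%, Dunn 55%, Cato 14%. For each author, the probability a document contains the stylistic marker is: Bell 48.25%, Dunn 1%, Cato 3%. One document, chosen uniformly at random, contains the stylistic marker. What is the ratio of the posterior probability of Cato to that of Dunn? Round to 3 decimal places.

By Bayes' rule, posterior ∝ prior × likelihood:
  Bell: 0.31 × 0.4825 = 0.149575
  Dunn: 0.55 × 0.01 = 0.0055
  Cato: 0.14 × 0.03 = 0.0042
Total = 0.159275.
The ratio is 0.0042 / 0.0055 (the normalizer cancels) = 0.764.

0.764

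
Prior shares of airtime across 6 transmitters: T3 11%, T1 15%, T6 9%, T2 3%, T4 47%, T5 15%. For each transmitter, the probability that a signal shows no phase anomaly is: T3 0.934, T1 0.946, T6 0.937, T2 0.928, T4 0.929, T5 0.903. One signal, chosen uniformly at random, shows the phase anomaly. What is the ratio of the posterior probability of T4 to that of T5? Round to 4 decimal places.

2.2935

Taking complements, P(anomaly | each) = T3 0.066, T1 0.054, T6 0.063, T2 0.072, T4 0.071, T5 0.097.
Unnormalized posteriors (prior × likelihood):
  T3: 0.11 × 0.066 = 0.00726
  T1: 0.15 × 0.054 = 0.0081
  T6: 0.09 × 0.063 = 0.00567
  T2: 0.03 × 0.072 = 0.00216
  T4: 0.47 × 0.071 = 0.03337
  T5: 0.15 × 0.097 = 0.01455
Total = 0.07111.
The ratio is 0.03337 / 0.01455 (the normalizer cancels) = 2.2935.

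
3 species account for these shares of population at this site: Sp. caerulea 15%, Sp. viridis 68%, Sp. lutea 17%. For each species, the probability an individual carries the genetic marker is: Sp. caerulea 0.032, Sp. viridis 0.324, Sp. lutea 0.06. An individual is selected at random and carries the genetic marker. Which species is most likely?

Sp. viridis

Prior × likelihood for each hypothesis:
  Sp. caerulea: 0.15 × 0.032 = 0.0048
  Sp. viridis: 0.68 × 0.324 = 0.22032
  Sp. lutea: 0.17 × 0.06 = 0.0102
Sum = 0.23532.
Largest term belongs to Sp. viridis, so Sp. viridis is most probable.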